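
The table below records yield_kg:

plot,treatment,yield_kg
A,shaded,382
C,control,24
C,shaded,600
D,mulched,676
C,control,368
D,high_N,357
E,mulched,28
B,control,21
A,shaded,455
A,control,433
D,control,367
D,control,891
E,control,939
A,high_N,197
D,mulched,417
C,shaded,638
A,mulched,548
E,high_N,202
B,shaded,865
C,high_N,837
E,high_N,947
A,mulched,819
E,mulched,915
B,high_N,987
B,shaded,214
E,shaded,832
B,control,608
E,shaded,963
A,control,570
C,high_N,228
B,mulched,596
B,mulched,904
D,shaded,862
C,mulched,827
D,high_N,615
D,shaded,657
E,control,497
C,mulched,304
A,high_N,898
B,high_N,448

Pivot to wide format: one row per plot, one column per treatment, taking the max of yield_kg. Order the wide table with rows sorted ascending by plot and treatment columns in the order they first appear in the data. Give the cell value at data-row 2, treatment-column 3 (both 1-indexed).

904

With rows sorted ascending by plot, row 2 is plot=B. treatment columns in first-appearance order: shaded, control, mulched, high_N; column 3 is mulched.
Long rows with plot=B, treatment=mulched: max(596, 904) = 904.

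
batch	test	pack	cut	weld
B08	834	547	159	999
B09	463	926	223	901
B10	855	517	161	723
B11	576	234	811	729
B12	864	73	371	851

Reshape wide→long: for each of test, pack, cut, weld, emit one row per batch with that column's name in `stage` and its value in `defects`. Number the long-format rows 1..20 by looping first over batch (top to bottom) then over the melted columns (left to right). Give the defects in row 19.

20 rows total (5 × 4). Row 19: index ⌊(19-1)/4⌋ = 4 into batch → B12; (19-1) mod 4 = 2 into the melted columns → cut.
So row 19 is (B12, cut, 371); defects = 371.

371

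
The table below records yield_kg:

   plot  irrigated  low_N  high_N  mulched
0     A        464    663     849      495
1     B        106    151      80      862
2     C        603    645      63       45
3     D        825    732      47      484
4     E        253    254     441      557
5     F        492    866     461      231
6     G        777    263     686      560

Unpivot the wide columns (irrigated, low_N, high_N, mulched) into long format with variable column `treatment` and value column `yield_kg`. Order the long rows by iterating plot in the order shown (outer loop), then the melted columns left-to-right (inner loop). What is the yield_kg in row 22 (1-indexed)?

866

28 rows total (7 × 4). Row 22: index ⌊(22-1)/4⌋ = 5 into plot → F; (22-1) mod 4 = 1 into the melted columns → low_N.
So row 22 is (F, low_N, 866); yield_kg = 866.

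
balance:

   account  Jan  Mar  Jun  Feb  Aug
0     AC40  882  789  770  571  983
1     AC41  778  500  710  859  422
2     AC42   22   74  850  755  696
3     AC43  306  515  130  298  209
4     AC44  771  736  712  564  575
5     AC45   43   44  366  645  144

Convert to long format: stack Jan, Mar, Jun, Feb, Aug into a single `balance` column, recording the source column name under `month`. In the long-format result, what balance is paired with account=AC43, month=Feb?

Unpivoting turns each (account, wide-column) pair into one long row.
The wide cell at row AC43, column Feb holds 298, so the long row (AC43, Feb) has balance=298.

298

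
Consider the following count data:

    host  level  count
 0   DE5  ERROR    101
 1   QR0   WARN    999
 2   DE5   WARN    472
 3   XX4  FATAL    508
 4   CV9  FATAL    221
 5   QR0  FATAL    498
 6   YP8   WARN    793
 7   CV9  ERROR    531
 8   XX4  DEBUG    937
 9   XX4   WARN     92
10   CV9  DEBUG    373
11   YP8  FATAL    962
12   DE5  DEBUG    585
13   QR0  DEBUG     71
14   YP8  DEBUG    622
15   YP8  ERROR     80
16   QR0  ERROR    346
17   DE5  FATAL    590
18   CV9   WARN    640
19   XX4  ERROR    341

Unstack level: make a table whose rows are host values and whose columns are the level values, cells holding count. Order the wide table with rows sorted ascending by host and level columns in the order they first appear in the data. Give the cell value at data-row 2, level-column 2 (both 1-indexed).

With rows sorted ascending by host, row 2 is host=DE5. level columns in first-appearance order: ERROR, WARN, FATAL, DEBUG; column 2 is WARN.
Long rows with host=DE5, level=WARN: count = 472.

472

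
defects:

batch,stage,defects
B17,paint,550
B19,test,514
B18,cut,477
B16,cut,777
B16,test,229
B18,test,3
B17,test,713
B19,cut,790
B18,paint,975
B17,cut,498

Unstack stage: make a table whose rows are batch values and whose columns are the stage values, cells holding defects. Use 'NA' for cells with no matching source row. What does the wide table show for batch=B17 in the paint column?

550

The long row with batch=B17, stage=paint has defects=550.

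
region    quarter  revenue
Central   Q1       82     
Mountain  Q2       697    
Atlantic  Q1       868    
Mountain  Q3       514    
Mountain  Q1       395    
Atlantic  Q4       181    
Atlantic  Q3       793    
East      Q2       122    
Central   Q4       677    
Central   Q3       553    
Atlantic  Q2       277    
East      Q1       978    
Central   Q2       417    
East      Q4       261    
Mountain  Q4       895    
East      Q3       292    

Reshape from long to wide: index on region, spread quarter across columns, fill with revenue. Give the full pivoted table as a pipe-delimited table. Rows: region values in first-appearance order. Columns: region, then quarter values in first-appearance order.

Columns: region plus the 4 distinct quarter values (Q1, Q2, Q3, Q4).
For example, row Central column Q1 takes revenue=82 from the long row (Central, Q1).

| region | Q1 | Q2 | Q3 | Q4 |
| Central | 82 | 417 | 553 | 677 |
| Mountain | 395 | 697 | 514 | 895 |
| Atlantic | 868 | 277 | 793 | 181 |
| East | 978 | 122 | 292 | 261 |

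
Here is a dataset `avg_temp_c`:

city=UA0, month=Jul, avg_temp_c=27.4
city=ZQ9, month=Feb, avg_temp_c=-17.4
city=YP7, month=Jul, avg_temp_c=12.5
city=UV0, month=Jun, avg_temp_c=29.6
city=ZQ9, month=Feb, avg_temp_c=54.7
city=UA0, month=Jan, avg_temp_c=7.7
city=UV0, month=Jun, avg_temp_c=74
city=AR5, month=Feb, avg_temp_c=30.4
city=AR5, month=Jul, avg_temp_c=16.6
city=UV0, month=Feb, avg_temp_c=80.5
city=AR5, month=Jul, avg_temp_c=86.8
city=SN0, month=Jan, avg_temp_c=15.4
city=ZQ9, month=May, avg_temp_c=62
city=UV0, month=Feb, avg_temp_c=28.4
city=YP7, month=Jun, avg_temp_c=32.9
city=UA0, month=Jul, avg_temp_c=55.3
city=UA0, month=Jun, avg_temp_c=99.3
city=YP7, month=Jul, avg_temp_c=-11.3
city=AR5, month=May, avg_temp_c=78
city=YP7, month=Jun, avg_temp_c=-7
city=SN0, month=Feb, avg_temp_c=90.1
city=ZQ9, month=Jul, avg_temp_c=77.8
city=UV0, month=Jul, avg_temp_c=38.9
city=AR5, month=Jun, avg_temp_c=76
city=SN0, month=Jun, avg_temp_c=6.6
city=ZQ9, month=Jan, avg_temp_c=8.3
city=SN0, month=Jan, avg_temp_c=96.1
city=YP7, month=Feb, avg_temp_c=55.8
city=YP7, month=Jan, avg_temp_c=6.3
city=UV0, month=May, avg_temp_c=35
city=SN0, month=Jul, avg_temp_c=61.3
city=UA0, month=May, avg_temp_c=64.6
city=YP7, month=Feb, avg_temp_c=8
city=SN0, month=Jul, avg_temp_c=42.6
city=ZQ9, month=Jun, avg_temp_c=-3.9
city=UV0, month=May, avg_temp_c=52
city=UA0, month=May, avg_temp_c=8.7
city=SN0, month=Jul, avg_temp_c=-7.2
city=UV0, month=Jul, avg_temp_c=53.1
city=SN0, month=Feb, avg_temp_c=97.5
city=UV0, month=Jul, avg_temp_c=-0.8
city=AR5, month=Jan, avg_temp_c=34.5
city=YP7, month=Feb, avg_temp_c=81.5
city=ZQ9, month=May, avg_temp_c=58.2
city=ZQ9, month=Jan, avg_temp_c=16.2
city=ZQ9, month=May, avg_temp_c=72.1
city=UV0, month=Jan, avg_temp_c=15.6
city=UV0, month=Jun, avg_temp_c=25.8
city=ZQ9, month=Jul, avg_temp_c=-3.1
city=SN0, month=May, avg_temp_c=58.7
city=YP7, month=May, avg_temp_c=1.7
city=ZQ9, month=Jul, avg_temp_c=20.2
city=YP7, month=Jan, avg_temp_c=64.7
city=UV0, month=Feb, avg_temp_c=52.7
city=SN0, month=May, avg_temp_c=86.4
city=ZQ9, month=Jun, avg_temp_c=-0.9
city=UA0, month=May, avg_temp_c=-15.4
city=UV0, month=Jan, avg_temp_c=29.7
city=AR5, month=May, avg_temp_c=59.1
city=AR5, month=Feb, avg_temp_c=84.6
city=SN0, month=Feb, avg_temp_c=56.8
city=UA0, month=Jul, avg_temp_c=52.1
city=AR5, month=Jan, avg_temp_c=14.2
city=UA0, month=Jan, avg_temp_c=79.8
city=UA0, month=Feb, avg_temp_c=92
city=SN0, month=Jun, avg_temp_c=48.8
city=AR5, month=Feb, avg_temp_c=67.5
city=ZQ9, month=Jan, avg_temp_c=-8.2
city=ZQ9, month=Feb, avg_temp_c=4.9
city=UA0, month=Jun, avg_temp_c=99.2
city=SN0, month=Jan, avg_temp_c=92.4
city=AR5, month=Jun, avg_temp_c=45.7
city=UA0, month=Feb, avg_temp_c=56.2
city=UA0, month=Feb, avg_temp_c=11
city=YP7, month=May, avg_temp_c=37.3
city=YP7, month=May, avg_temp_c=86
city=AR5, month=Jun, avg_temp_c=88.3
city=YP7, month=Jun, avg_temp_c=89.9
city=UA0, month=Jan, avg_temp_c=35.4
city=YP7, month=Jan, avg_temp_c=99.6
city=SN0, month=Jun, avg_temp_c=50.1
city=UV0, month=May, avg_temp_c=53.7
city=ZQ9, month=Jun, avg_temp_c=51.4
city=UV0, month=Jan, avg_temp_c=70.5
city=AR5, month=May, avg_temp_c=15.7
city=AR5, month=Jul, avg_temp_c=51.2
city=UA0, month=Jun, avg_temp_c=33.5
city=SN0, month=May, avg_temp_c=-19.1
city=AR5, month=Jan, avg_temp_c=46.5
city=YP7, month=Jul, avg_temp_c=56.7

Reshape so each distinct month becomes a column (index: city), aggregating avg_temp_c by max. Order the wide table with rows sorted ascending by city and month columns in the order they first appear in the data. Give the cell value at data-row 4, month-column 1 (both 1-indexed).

53.1

With rows sorted ascending by city, row 4 is city=UV0. month columns in first-appearance order: Jul, Feb, Jun, Jan, May; column 1 is Jul.
Long rows with city=UV0, month=Jul: max(38.9, 53.1, -0.8) = 53.1.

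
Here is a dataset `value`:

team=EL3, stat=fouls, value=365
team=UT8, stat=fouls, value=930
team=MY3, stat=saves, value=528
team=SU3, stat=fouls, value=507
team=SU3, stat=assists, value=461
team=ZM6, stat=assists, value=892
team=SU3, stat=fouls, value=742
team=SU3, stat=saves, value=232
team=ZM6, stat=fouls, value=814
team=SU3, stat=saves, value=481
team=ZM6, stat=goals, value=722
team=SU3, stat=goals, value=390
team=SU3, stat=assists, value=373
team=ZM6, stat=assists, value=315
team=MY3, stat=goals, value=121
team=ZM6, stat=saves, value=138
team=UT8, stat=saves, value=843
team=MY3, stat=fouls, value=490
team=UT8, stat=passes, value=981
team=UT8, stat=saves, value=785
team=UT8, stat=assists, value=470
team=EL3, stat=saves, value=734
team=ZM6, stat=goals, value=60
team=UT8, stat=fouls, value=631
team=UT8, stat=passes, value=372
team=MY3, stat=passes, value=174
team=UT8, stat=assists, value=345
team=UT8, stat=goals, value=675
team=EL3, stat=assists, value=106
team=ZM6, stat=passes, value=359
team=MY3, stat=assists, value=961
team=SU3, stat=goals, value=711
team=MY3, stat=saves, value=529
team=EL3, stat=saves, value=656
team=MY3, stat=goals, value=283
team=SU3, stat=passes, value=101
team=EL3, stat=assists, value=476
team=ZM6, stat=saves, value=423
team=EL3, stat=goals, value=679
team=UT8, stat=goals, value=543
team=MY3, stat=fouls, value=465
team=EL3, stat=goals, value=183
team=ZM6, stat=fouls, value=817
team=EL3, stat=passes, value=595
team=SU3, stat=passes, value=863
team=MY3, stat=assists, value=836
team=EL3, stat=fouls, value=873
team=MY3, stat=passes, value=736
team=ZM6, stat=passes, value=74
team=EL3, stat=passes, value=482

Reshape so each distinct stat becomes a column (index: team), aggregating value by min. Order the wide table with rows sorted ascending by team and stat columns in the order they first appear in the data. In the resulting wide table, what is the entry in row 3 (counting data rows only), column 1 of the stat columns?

507

With rows sorted ascending by team, row 3 is team=SU3. stat columns in first-appearance order: fouls, saves, assists, goals, passes; column 1 is fouls.
Long rows with team=SU3, stat=fouls: min(507, 742) = 507.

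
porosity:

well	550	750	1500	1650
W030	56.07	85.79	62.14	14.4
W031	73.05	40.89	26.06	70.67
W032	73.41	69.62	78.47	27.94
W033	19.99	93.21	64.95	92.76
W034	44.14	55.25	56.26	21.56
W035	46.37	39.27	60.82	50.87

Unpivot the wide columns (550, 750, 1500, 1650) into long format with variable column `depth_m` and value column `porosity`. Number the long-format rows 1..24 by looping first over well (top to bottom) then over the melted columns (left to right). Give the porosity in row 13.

24 rows total (6 × 4). Row 13: index ⌊(13-1)/4⌋ = 3 into well → W033; (13-1) mod 4 = 0 into the melted columns → 550.
So row 13 is (W033, 550, 19.99); porosity = 19.99.

19.99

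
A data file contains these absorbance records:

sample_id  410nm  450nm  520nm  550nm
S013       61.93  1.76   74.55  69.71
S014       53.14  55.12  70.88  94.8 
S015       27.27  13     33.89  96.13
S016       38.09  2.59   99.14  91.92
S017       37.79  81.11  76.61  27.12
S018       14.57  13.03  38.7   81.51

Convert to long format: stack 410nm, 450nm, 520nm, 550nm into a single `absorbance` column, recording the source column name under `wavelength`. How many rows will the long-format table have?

24

6 sample_id values × 4 melted columns = 24 rows.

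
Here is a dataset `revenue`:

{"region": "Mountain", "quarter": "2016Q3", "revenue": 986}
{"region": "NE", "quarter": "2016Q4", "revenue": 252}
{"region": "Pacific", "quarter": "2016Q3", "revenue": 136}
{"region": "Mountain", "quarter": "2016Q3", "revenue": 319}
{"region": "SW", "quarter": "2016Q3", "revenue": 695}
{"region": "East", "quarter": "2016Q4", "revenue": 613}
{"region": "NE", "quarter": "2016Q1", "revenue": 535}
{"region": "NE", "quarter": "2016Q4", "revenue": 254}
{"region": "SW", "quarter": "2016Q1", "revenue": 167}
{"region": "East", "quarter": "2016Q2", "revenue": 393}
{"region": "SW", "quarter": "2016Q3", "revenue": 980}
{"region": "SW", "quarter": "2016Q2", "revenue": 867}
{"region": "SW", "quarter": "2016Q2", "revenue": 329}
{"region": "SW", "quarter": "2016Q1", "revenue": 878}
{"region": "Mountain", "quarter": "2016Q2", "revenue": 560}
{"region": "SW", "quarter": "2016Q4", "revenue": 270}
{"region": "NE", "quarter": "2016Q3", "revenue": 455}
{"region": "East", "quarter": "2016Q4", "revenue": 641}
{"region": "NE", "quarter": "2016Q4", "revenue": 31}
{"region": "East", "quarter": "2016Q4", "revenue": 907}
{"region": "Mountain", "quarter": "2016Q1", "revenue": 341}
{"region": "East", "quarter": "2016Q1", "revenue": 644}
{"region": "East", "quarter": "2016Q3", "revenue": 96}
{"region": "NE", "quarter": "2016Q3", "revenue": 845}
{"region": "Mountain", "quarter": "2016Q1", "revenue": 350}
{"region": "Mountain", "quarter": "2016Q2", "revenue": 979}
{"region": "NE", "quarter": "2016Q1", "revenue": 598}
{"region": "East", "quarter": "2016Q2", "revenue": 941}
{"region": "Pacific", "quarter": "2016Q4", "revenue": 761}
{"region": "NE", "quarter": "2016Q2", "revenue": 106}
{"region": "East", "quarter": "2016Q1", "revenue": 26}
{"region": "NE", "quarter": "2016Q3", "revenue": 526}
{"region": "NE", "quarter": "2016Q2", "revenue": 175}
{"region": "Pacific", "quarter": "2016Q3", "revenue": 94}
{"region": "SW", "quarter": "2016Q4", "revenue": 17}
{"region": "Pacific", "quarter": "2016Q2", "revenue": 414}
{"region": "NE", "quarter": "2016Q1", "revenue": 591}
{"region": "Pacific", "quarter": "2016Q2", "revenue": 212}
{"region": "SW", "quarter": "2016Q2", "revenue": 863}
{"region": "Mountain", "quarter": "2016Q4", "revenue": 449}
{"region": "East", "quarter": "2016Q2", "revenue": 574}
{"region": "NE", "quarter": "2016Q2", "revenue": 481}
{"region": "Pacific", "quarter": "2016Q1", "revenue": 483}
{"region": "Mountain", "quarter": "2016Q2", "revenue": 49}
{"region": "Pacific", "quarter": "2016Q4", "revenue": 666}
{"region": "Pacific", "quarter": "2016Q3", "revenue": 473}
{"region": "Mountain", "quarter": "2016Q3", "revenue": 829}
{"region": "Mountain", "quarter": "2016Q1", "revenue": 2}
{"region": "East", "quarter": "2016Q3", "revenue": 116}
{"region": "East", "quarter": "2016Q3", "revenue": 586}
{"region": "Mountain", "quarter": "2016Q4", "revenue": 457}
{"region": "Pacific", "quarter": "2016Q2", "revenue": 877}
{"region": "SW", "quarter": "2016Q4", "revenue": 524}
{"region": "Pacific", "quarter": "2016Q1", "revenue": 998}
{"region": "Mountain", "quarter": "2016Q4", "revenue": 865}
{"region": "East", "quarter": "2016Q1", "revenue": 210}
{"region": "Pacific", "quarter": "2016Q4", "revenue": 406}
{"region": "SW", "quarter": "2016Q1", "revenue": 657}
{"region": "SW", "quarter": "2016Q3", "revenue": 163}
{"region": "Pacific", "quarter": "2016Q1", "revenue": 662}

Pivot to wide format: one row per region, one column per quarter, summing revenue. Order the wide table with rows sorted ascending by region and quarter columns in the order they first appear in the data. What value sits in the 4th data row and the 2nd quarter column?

1833

With rows sorted ascending by region, row 4 is region=Pacific. quarter columns in first-appearance order: 2016Q3, 2016Q4, 2016Q1, 2016Q2; column 2 is 2016Q4.
Long rows with region=Pacific, quarter=2016Q4: 761 + 666 + 406 = 1833.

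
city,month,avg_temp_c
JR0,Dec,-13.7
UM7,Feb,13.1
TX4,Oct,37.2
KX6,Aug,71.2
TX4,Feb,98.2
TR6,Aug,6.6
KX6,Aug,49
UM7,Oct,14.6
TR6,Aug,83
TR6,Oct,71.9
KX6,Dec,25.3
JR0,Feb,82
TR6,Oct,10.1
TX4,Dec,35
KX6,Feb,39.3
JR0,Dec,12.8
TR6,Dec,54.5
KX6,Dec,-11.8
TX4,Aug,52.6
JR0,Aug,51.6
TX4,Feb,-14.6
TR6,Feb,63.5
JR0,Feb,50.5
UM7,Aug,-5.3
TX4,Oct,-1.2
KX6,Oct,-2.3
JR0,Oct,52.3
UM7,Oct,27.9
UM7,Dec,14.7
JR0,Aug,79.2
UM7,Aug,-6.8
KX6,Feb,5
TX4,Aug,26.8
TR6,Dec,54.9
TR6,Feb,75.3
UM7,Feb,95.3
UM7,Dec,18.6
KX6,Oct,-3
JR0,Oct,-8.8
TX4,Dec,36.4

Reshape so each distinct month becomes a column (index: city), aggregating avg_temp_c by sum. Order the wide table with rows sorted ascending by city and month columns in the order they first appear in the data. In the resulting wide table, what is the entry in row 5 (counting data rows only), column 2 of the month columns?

With rows sorted ascending by city, row 5 is city=UM7. month columns in first-appearance order: Dec, Feb, Oct, Aug; column 2 is Feb.
Long rows with city=UM7, month=Feb: 13.1 + 95.3 = 108.4.

108.4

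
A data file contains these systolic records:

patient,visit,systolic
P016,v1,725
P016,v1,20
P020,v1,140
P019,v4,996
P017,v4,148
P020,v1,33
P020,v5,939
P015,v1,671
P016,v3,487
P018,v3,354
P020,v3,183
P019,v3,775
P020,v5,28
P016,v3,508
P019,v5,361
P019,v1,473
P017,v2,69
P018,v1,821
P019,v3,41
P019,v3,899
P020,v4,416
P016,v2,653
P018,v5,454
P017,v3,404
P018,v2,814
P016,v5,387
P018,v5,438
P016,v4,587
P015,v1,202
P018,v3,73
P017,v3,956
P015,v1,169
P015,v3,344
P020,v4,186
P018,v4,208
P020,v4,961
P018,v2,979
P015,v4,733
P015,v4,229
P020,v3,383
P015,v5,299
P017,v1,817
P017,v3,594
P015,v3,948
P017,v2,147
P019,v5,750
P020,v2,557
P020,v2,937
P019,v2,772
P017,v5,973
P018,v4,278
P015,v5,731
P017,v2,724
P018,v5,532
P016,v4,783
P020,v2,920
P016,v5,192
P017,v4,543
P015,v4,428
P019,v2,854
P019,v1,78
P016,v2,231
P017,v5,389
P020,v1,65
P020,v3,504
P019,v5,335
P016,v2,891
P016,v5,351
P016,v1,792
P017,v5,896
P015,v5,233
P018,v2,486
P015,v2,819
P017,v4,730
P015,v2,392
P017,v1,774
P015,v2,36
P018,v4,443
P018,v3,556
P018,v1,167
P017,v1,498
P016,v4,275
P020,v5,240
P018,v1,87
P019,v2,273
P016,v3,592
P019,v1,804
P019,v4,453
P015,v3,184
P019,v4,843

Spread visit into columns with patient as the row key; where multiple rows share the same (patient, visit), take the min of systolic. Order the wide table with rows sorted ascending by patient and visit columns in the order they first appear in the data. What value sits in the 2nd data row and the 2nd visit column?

With rows sorted ascending by patient, row 2 is patient=P016. visit columns in first-appearance order: v1, v4, v5, v3, v2; column 2 is v4.
Long rows with patient=P016, visit=v4: min(587, 783, 275) = 275.

275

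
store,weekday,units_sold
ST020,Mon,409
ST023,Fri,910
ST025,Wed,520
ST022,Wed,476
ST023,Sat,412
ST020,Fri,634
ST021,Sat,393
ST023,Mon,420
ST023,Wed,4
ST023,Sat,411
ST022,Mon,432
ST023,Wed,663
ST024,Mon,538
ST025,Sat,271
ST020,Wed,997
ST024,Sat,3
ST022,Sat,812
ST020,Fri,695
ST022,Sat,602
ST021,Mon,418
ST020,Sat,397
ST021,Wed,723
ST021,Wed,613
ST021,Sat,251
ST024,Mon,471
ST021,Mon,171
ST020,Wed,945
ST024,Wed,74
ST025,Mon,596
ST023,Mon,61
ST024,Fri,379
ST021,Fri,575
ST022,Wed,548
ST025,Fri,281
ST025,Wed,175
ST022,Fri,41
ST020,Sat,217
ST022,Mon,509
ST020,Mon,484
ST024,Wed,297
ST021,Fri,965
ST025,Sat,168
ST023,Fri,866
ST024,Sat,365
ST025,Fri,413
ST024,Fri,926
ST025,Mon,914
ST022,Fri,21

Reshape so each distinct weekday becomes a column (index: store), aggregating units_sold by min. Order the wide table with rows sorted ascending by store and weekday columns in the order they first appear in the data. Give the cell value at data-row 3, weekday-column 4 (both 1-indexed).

602

With rows sorted ascending by store, row 3 is store=ST022. weekday columns in first-appearance order: Mon, Fri, Wed, Sat; column 4 is Sat.
Long rows with store=ST022, weekday=Sat: min(812, 602) = 602.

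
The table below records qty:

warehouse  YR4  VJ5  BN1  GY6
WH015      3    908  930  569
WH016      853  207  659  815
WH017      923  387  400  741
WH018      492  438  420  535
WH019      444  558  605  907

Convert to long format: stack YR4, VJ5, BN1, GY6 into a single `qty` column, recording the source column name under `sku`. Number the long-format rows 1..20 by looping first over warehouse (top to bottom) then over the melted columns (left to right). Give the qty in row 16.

20 rows total (5 × 4). Row 16: index ⌊(16-1)/4⌋ = 3 into warehouse → WH018; (16-1) mod 4 = 3 into the melted columns → GY6.
So row 16 is (WH018, GY6, 535); qty = 535.

535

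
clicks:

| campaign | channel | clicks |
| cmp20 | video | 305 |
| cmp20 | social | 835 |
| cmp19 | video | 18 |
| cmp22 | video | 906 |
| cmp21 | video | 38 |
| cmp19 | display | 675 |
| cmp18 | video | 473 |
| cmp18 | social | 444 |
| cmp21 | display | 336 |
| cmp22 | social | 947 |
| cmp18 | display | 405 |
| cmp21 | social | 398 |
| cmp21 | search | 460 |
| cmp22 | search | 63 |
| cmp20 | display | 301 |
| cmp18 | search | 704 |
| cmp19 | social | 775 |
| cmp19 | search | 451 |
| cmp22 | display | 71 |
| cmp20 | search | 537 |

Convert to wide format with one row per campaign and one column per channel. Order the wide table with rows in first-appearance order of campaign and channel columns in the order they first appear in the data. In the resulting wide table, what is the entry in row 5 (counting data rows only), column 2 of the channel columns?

444

With rows in first-appearance order of campaign, row 5 is campaign=cmp18. channel columns in first-appearance order: video, social, display, search; column 2 is social.
Long rows with campaign=cmp18, channel=social: clicks = 444.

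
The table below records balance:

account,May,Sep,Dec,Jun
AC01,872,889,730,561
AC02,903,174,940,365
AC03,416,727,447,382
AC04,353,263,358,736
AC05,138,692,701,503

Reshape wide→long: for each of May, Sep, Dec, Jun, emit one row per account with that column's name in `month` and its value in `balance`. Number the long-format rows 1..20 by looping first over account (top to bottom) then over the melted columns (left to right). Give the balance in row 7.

20 rows total (5 × 4). Row 7: index ⌊(7-1)/4⌋ = 1 into account → AC02; (7-1) mod 4 = 2 into the melted columns → Dec.
So row 7 is (AC02, Dec, 940); balance = 940.

940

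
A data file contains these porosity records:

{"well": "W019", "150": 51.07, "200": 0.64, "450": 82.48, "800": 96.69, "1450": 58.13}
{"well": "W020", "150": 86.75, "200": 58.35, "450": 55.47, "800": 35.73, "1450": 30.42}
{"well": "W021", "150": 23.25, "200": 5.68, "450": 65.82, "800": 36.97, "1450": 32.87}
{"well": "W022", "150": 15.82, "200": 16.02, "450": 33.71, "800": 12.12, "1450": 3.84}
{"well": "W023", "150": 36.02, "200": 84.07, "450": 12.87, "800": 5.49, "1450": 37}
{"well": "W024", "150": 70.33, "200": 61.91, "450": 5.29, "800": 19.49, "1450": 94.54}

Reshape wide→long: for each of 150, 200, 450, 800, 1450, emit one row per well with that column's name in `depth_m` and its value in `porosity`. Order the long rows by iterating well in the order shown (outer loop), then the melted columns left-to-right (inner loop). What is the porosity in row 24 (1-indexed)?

30 rows total (6 × 5). Row 24: index ⌊(24-1)/5⌋ = 4 into well → W023; (24-1) mod 5 = 3 into the melted columns → 800.
So row 24 is (W023, 800, 5.49); porosity = 5.49.

5.49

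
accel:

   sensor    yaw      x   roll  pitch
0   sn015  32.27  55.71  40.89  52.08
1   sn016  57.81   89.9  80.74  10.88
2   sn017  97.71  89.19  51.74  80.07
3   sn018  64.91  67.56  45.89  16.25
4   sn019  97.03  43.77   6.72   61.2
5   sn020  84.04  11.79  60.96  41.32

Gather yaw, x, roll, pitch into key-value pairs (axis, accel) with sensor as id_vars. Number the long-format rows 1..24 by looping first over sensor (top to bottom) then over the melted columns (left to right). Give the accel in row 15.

24 rows total (6 × 4). Row 15: index ⌊(15-1)/4⌋ = 3 into sensor → sn018; (15-1) mod 4 = 2 into the melted columns → roll.
So row 15 is (sn018, roll, 45.89); accel = 45.89.

45.89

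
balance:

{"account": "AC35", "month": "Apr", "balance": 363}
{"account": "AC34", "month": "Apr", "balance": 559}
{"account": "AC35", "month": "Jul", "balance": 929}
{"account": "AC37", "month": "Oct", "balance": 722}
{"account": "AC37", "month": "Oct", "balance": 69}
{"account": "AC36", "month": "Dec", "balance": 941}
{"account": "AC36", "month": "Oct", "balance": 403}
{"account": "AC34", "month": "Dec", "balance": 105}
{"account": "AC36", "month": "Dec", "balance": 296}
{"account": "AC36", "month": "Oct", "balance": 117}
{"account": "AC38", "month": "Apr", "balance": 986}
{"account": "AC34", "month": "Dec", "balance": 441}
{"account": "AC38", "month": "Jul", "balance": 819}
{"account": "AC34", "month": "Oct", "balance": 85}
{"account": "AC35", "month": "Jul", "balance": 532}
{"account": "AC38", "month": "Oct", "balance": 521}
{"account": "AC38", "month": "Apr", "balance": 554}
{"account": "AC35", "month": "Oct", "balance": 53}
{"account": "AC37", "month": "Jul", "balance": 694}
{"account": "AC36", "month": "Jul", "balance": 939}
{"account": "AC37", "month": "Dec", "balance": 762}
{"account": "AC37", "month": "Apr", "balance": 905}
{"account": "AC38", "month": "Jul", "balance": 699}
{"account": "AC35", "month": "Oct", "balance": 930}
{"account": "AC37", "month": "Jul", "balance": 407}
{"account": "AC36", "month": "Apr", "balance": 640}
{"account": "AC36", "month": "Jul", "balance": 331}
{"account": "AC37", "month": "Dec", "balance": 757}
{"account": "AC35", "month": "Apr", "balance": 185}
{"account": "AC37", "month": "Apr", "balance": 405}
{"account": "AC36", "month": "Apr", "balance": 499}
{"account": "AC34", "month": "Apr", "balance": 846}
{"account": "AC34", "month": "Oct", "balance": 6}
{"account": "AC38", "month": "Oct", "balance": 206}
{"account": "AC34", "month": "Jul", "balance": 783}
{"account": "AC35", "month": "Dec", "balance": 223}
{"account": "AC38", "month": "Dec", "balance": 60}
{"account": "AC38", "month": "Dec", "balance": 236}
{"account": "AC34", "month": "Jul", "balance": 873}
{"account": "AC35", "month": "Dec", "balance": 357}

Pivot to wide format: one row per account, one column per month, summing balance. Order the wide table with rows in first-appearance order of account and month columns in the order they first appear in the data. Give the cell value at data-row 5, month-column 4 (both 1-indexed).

With rows in first-appearance order of account, row 5 is account=AC38. month columns in first-appearance order: Apr, Jul, Oct, Dec; column 4 is Dec.
Long rows with account=AC38, month=Dec: 60 + 236 = 296.

296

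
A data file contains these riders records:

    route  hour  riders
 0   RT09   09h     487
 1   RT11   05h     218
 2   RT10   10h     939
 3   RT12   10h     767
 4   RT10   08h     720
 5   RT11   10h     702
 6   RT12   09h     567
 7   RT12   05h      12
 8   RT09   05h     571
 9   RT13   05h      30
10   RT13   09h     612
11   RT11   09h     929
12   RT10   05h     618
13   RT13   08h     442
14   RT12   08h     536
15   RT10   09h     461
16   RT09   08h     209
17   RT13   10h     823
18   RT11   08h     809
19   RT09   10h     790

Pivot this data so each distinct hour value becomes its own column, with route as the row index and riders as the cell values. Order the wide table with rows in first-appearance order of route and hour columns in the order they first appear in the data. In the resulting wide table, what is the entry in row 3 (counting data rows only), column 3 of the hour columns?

With rows in first-appearance order of route, row 3 is route=RT10. hour columns in first-appearance order: 09h, 05h, 10h, 08h; column 3 is 10h.
Long rows with route=RT10, hour=10h: riders = 939.

939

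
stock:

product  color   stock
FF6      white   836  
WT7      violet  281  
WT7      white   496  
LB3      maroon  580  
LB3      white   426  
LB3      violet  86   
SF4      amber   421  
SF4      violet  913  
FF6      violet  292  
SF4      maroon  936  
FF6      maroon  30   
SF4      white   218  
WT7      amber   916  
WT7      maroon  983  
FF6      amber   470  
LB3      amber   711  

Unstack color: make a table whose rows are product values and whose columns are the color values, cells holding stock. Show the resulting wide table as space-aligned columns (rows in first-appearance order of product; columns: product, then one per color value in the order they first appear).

Columns: product plus the 4 distinct color values (white, violet, maroon, amber).
For example, row FF6 column white takes stock=836 from the long row (FF6, white).

product  white  violet  maroon  amber
FF6      836    292     30      470  
WT7      496    281     983     916  
LB3      426    86      580     711  
SF4      218    913     936     421  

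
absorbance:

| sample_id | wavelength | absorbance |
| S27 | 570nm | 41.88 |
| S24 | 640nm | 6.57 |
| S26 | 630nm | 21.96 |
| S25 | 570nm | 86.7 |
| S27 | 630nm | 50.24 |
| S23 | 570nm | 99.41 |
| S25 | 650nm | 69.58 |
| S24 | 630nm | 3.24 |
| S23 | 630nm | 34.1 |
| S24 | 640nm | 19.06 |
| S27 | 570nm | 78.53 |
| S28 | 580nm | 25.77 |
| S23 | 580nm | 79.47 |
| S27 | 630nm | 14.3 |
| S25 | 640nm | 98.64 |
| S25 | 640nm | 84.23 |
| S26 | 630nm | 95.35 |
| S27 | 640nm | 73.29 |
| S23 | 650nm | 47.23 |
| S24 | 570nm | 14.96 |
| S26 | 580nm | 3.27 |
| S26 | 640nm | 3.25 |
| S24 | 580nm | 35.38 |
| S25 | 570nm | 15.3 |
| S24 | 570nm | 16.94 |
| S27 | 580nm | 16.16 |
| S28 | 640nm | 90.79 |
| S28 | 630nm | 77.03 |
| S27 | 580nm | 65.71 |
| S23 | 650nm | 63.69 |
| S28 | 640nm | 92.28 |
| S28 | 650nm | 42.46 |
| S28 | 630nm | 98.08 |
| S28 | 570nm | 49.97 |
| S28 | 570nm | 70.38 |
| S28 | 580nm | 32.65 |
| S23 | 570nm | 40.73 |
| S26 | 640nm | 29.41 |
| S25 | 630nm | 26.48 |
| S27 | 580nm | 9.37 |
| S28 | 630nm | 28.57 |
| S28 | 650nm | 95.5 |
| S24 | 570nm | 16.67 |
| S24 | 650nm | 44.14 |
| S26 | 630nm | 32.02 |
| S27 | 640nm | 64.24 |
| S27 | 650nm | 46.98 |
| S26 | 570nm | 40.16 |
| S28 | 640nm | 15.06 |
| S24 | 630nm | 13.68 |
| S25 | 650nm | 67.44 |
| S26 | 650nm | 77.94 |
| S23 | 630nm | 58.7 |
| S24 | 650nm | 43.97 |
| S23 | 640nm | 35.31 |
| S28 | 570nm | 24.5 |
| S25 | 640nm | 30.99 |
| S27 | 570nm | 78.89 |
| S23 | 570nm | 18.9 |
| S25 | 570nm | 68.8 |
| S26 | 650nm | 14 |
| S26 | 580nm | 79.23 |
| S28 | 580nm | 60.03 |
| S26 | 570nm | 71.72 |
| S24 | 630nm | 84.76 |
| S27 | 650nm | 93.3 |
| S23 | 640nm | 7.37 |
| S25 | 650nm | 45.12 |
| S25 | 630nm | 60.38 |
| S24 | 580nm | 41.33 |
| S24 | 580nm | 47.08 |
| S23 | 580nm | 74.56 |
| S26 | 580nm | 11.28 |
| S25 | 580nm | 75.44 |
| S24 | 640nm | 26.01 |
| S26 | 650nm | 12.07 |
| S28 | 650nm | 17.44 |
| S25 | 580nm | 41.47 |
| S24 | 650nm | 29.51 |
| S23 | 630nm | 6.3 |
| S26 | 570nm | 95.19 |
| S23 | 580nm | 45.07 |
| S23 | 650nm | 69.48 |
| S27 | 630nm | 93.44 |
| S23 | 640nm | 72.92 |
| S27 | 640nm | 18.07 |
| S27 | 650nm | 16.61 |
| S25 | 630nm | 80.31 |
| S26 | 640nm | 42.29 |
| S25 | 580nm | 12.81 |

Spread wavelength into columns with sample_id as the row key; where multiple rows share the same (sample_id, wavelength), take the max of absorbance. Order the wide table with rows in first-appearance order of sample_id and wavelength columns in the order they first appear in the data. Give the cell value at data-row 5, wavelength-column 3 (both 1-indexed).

With rows in first-appearance order of sample_id, row 5 is sample_id=S23. wavelength columns in first-appearance order: 570nm, 640nm, 630nm, 650nm, 580nm; column 3 is 630nm.
Long rows with sample_id=S23, wavelength=630nm: max(34.1, 58.7, 6.3) = 58.7.

58.7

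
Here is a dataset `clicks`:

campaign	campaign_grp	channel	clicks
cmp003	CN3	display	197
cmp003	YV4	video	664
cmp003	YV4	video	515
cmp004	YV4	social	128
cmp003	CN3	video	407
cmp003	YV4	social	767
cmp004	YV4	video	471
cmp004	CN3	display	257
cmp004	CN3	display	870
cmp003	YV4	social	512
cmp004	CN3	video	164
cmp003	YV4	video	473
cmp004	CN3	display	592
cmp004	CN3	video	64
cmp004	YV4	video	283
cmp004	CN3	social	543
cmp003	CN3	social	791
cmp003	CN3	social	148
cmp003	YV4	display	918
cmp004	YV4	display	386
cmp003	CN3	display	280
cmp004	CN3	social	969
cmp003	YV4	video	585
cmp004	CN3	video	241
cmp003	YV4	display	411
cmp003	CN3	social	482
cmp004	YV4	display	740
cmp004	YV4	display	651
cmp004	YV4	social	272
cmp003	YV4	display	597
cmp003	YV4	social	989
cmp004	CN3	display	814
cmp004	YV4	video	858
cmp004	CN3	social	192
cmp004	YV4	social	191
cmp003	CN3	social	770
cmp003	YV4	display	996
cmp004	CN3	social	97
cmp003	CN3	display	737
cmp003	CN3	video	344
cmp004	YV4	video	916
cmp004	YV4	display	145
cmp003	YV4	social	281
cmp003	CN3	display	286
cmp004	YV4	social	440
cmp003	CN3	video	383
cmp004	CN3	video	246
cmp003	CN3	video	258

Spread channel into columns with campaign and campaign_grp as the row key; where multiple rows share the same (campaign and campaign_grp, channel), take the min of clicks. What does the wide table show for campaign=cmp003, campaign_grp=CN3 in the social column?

148

Rows with campaign=cmp003, campaign_grp=CN3 and channel=social: clicks values are 791, 148, 482, 770.
min(791, 148, 482, 770) = 148.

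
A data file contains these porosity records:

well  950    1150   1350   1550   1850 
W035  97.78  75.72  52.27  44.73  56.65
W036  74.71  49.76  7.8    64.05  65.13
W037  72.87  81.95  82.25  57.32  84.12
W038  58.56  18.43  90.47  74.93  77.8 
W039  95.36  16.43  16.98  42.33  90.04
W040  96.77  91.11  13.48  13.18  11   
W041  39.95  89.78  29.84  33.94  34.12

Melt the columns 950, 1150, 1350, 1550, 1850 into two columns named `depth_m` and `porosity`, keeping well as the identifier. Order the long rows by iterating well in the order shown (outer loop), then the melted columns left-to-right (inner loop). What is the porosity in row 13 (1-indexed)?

82.25

35 rows total (7 × 5). Row 13: index ⌊(13-1)/5⌋ = 2 into well → W037; (13-1) mod 5 = 2 into the melted columns → 1350.
So row 13 is (W037, 1350, 82.25); porosity = 82.25.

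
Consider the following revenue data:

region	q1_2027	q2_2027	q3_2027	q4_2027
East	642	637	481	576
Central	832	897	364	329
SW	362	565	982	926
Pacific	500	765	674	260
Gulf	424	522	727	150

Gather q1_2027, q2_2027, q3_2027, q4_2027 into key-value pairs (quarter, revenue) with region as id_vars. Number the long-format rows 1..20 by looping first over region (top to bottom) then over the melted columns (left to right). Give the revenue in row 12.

20 rows total (5 × 4). Row 12: index ⌊(12-1)/4⌋ = 2 into region → SW; (12-1) mod 4 = 3 into the melted columns → q4_2027.
So row 12 is (SW, q4_2027, 926); revenue = 926.

926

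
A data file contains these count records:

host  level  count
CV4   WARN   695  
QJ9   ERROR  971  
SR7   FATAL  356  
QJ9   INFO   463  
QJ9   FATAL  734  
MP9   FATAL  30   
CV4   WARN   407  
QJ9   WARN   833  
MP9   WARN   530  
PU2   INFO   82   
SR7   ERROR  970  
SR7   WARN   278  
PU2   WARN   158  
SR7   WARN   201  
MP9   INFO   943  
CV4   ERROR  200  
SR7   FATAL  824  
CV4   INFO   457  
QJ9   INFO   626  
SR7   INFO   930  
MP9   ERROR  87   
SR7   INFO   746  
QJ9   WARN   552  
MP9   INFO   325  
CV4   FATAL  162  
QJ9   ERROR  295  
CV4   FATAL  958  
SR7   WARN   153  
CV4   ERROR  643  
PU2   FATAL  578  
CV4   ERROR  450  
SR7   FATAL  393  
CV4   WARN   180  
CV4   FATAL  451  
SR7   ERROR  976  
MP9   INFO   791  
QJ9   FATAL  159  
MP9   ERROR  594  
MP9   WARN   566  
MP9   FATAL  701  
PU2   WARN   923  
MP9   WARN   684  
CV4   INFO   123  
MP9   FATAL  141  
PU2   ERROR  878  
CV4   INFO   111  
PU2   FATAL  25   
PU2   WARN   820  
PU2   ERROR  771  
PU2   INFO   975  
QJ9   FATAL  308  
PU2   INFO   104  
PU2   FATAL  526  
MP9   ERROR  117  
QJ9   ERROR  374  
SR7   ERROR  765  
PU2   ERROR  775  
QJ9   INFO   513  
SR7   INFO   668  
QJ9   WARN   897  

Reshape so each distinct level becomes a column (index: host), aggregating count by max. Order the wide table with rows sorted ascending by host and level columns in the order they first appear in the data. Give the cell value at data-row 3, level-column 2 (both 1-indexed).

878

With rows sorted ascending by host, row 3 is host=PU2. level columns in first-appearance order: WARN, ERROR, FATAL, INFO; column 2 is ERROR.
Long rows with host=PU2, level=ERROR: max(878, 771, 775) = 878.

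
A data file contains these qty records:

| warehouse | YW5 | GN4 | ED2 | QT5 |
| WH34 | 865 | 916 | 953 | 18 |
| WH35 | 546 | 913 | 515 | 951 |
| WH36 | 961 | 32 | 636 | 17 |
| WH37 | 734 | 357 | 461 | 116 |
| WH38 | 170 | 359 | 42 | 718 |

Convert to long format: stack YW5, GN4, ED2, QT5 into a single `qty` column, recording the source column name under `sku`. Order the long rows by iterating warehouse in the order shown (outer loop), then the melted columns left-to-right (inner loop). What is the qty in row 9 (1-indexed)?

961

20 rows total (5 × 4). Row 9: index ⌊(9-1)/4⌋ = 2 into warehouse → WH36; (9-1) mod 4 = 0 into the melted columns → YW5.
So row 9 is (WH36, YW5, 961); qty = 961.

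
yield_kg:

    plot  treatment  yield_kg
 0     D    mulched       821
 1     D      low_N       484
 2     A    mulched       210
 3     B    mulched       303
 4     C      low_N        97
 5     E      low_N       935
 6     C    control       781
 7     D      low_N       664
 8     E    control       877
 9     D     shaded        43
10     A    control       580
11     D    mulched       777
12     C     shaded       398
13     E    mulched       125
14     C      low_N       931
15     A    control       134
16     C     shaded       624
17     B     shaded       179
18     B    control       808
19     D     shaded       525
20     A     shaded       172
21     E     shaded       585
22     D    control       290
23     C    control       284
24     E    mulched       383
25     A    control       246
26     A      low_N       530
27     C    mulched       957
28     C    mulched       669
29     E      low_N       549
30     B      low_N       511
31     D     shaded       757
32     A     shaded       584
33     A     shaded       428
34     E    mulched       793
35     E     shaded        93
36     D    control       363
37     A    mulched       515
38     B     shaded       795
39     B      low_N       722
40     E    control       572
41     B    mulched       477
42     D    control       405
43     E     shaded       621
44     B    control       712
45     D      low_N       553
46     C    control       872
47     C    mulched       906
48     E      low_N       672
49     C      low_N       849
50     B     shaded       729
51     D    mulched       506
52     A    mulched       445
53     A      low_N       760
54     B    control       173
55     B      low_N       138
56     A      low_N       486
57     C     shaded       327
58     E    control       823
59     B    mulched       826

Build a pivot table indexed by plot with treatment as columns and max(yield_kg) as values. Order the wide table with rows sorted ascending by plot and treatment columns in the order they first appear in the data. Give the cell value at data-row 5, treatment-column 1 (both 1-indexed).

793

With rows sorted ascending by plot, row 5 is plot=E. treatment columns in first-appearance order: mulched, low_N, control, shaded; column 1 is mulched.
Long rows with plot=E, treatment=mulched: max(125, 383, 793) = 793.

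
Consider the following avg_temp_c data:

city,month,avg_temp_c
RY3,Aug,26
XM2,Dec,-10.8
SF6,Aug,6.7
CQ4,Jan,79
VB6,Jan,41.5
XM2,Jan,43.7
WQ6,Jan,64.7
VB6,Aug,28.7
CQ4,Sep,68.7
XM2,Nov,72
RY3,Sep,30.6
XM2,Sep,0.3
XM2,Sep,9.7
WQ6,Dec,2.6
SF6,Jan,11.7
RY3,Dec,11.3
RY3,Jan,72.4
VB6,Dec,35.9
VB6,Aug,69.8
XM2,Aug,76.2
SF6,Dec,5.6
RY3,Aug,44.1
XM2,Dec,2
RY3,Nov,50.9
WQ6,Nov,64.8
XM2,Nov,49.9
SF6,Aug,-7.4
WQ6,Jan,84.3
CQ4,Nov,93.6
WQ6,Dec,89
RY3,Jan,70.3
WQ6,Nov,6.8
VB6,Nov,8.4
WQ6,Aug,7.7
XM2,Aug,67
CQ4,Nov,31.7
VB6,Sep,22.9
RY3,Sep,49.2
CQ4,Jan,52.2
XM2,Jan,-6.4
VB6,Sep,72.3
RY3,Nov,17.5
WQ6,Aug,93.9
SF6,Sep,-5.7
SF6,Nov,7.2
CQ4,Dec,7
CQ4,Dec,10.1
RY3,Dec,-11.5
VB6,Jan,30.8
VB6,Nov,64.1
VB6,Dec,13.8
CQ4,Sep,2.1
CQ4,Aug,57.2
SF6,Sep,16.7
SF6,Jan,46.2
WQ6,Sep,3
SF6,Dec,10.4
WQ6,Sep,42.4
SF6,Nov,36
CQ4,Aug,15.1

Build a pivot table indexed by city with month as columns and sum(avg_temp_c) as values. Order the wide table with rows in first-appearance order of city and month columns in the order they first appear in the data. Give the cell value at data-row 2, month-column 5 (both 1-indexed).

With rows in first-appearance order of city, row 2 is city=XM2. month columns in first-appearance order: Aug, Dec, Jan, Sep, Nov; column 5 is Nov.
Long rows with city=XM2, month=Nov: 72 + 49.9 = 121.9.

121.9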